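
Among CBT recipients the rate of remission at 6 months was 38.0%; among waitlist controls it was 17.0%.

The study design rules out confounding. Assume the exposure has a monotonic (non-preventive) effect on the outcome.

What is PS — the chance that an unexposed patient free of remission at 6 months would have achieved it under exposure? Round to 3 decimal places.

p₁ = 0.38, p₀ = 0.17.
Under exogeneity and monotonicity, PS = (p₁ − p₀) / (1 − p₀).
PS = (0.38 − 0.17) / (1 − 0.17) = 0.21 / 0.83 ≈ 0.2530

PS ≈ 0.253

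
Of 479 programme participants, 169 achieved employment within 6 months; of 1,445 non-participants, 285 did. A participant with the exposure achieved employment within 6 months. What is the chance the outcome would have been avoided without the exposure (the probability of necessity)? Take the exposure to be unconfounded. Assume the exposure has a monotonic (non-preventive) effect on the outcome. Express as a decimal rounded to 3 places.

p₁ = P(outcome | exposed) = 169/479 = 0.35282
p₀ = P(outcome | unexposed) = 285/1445 = 0.19723
Under exogeneity and monotonicity, PN = (p₁ − p₀) / p₁.
PN = (0.35282 − 0.19723) / 0.35282 = 0.15559 / 0.35282 ≈ 0.4410

PN ≈ 0.441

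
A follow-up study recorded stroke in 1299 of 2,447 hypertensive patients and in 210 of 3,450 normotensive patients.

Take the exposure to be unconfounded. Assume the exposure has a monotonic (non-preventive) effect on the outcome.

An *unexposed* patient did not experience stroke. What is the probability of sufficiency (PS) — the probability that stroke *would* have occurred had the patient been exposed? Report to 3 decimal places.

p₁ = P(outcome | exposed) = 1299/2447 = 0.53085
p₀ = P(outcome | unexposed) = 210/3450 = 0.06087
Under exogeneity and monotonicity, PS = (p₁ − p₀) / (1 − p₀).
PS = (0.53085 − 0.06087) / (1 − 0.06087) = 0.46998 / 0.93913 ≈ 0.5004

PS ≈ 0.500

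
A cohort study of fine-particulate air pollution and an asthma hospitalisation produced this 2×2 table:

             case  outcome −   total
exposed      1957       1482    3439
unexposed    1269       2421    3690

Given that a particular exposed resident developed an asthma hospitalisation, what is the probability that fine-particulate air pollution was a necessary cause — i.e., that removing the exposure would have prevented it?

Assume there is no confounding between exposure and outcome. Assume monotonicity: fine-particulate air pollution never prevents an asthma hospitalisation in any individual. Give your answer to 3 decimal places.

p₁ = P(outcome | exposed) = 1957/3439 = 0.56906
p₀ = P(outcome | unexposed) = 1269/3690 = 0.3439
Under exogeneity and monotonicity, PN = (p₁ − p₀)/p₁.
PN = (0.56906 − 0.3439) / 0.56906 ≈ 0.3957

PN ≈ 0.396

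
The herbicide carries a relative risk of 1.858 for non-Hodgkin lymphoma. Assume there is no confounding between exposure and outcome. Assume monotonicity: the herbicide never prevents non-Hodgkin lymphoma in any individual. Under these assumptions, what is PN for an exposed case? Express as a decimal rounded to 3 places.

Under exogeneity and monotonicity, PN = (RR − 1) / RR = 1 − 1/RR.
PN = (1.858 − 1) / 1.858 = 0.858 / 1.858 ≈ 0.4618

PN ≈ 0.462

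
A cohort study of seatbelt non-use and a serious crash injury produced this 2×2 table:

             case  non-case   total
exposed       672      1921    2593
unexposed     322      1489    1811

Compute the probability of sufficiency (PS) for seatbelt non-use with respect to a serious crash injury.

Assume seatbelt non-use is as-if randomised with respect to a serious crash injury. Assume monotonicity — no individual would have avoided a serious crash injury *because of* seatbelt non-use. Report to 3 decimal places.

PS ≈ 0.099

p₁ = P(outcome | exposed) = 672/2593 = 0.25916
p₀ = P(outcome | unexposed) = 322/1811 = 0.1778
Under exogeneity and monotonicity, PS = (p₁ − p₀) / (1 − p₀).
PS = (0.25916 − 0.1778) / (1 − 0.1778) = 0.081357 / 0.8222 ≈ 0.0990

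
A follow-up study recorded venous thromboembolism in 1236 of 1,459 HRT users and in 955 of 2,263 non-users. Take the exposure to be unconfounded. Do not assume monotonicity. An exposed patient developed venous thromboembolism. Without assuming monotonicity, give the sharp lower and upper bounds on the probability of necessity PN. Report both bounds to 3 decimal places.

0.502 ≤ PN ≤ 0.682

p₁ = P(outcome | exposed) = 1236/1459 = 0.84716
p₀ = P(outcome | unexposed) = 955/2263 = 0.42201
Under exogeneity alone the bounds on PN are max{0,(p₁−p₀)/p₁} ≤ PN ≤ min{1,(1−p₀)/p₁}.
  lower = (p₁ − p₀)/p₁ = 0.42515 / 0.84716 ≈ 0.5019
  upper = min{1, (1 − p₀)/p₁} = 0.57799 / 0.84716 ≈ 0.6823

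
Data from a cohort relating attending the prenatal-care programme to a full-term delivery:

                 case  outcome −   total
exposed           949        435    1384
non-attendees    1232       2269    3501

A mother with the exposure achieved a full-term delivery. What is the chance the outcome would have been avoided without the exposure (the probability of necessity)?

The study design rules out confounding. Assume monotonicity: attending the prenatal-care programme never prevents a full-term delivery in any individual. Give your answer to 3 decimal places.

p₁ = P(outcome | exposed) = 949/1384 = 0.68569
p₀ = P(outcome | unexposed) = 1232/3501 = 0.3519
Under exogeneity and monotonicity, PN = (p₁ − p₀)/p₁.
PN = (0.68569 − 0.3519) / 0.68569 ≈ 0.4868

PN ≈ 0.487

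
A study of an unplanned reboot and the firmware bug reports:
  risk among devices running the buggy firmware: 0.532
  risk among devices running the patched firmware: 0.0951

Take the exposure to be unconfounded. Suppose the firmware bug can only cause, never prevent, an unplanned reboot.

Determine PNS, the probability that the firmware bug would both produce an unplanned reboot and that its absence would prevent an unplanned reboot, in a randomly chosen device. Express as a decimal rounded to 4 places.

Let p₁ = 0.532, p₀ = 0.0951.
Under exogeneity and monotonicity, PNS = p₁ − p₀.
PNS = 0.532 − 0.0951 = 0.4369

PNS ≈ 0.4369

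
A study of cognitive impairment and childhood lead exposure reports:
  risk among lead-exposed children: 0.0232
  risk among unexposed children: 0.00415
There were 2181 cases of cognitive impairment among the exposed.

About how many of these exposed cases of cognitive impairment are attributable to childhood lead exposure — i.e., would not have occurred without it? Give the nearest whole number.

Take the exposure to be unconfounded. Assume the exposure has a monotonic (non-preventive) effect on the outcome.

Let p₁ = 0.0232, p₀ = 0.00415.
PN = (p₁ − p₀)/p₁ = (0.0232 − 0.00415) / 0.0232 ≈ 0.82112.
Attributable cases ≈ PN × (exposed cases) = 0.82112 × 2181 ≈ 1790.86.

about 1791 cases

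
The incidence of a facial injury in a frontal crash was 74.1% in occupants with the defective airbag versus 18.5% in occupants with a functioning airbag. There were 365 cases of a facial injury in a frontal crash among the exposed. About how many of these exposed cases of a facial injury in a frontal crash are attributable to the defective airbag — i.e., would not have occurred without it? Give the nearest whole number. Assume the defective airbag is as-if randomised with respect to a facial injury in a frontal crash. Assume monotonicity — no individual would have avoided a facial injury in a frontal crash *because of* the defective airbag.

about 274 cases

p₁ = 0.741, p₀ = 0.185.
PN = (p₁ − p₀)/p₁ = (0.741 − 0.185) / 0.741 ≈ 0.75034.
Attributable cases ≈ PN × (exposed cases) = 0.75034 × 365 ≈ 273.87.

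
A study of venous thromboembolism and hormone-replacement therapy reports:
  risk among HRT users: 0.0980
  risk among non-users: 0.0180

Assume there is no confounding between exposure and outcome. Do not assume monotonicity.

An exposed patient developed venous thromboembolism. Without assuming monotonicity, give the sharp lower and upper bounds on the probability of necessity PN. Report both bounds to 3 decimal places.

Let p₁ = 0.098, p₀ = 0.018.
Under exogeneity alone the bounds on PN are max{0,(p₁−p₀)/p₁} ≤ PN ≤ min{1,(1−p₀)/p₁}.
  lower = (p₁ − p₀)/p₁ = 0.08 / 0.098 ≈ 0.8163
  upper = min{1, (1 − p₀)/p₁} = 0.982 / 0.098 ≈ 10.0204 → capped at 1

0.816 ≤ PN ≤ 1.000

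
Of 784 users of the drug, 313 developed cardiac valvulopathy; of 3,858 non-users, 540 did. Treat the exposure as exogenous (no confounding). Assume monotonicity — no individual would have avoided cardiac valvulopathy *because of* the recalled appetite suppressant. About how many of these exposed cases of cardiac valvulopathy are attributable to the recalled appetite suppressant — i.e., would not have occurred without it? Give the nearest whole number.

p₁ = P(outcome | exposed) = 313/784 = 0.39923
p₀ = P(outcome | unexposed) = 540/3858 = 0.13997
PN = (p₁ − p₀)/p₁ = (0.39923 − 0.13997) / 0.39923 ≈ 0.64941.
Attributable cases ≈ PN × (exposed cases) = 0.64941 × 313 ≈ 203.26.

about 203 cases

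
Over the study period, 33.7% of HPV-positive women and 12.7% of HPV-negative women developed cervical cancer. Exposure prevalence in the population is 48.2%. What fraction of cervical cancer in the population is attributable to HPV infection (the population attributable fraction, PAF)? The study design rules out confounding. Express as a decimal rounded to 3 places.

PAF ≈ 0.444

p₁ = 0.337, p₀ = 0.127.
Overall risk P(Y=1) = π·p₁ + (1−π)·p₀ = 0.482×0.337 + 0.518×0.127 = 0.22822.
Under exogeneity, PAF = [P(Y=1) − p₀] / P(Y=1).
PAF = (0.22822 − 0.127) / 0.22822 ≈ 0.4435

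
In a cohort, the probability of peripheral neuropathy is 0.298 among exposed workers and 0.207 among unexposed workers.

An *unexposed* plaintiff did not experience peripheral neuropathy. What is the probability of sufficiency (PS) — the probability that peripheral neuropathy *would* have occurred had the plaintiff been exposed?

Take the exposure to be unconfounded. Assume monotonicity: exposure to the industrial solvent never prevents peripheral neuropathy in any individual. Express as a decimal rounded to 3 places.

PS ≈ 0.115

Let p₁ = 0.298, p₀ = 0.207.
Under exogeneity and monotonicity, PS = (p₁ − p₀) / (1 − p₀).
PS = (0.298 − 0.207) / (1 − 0.207) = 0.091 / 0.793 ≈ 0.1148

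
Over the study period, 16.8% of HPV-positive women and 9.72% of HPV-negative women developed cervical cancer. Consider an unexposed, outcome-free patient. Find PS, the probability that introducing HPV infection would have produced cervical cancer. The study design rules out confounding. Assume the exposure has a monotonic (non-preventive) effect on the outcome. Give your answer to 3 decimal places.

PS ≈ 0.078

p₁ = 0.168, p₀ = 0.0972.
Under exogeneity and monotonicity, PS = (p₁ − p₀) / (1 − p₀).
PS = (0.168 − 0.0972) / (1 − 0.0972) = 0.0708 / 0.9028 ≈ 0.0784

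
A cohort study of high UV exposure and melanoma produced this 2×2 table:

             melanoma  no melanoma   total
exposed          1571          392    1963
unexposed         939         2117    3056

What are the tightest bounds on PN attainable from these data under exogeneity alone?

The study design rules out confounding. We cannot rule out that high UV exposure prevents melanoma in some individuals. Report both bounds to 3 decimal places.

0.616 ≤ PN ≤ 0.866

p₁ = P(outcome | exposed) = 1571/1963 = 0.80031
p₀ = P(outcome | unexposed) = 939/3056 = 0.30726
Under exogeneity alone the bounds on PN are max{0,(p₁−p₀)/p₁} ≤ PN ≤ min{1,(1−p₀)/p₁}.
  lower = (p₁ − p₀)/p₁ = 0.49304 / 0.80031 ≈ 0.6161
  upper = min{1, (1 − p₀)/p₁} = 0.69274 / 0.80031 ≈ 0.8656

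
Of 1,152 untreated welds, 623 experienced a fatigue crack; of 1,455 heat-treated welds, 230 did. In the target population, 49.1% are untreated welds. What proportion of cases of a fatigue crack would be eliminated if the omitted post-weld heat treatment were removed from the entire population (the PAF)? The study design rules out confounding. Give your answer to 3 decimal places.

PAF ≈ 0.543

p₁ = P(outcome | exposed) = 623/1152 = 0.5408
p₀ = P(outcome | unexposed) = 230/1455 = 0.15808
Overall risk P(Y=1) = π·p₁ + (1−π)·p₀ = 0.491×0.5408 + 0.509×0.15808 = 0.34599.
Under exogeneity, PAF = [P(Y=1) − p₀] / P(Y=1).
PAF = (0.34599 − 0.15808) / 0.34599 ≈ 0.5431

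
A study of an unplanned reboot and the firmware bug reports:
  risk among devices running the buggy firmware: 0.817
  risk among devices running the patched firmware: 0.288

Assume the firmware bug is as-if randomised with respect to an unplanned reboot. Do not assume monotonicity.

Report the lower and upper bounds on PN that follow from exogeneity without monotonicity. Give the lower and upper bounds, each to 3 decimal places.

0.647 ≤ PN ≤ 0.871

Let p₁ = 0.817, p₀ = 0.288.
Under exogeneity alone the bounds on PN are max{0,(p₁−p₀)/p₁} ≤ PN ≤ min{1,(1−p₀)/p₁}.
  lower = (p₁ − p₀)/p₁ = 0.529 / 0.817 ≈ 0.6475
  upper = min{1, (1 − p₀)/p₁} = 0.712 / 0.817 ≈ 0.8715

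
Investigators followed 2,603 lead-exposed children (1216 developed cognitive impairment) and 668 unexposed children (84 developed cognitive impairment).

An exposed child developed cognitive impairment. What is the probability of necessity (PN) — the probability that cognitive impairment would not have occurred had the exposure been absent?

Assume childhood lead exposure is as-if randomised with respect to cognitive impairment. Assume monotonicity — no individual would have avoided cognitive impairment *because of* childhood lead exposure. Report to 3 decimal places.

PN ≈ 0.731

p₁ = P(outcome | exposed) = 1216/2603 = 0.46715
p₀ = P(outcome | unexposed) = 84/668 = 0.12575
Under exogeneity and monotonicity, PN = (p₁ − p₀) / p₁.
PN = (0.46715 − 0.12575) / 0.46715 = 0.3414 / 0.46715 ≈ 0.7308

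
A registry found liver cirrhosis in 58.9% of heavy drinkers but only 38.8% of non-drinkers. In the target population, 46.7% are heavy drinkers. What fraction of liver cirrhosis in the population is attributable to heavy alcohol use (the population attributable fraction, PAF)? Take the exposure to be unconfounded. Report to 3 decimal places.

p₁ = 0.589, p₀ = 0.388.
Overall risk P(Y=1) = π·p₁ + (1−π)·p₀ = 0.467×0.589 + 0.533×0.388 = 0.48187.
Under exogeneity, PAF = [P(Y=1) − p₀] / P(Y=1).
PAF = (0.48187 − 0.388) / 0.48187 ≈ 0.1948

PAF ≈ 0.195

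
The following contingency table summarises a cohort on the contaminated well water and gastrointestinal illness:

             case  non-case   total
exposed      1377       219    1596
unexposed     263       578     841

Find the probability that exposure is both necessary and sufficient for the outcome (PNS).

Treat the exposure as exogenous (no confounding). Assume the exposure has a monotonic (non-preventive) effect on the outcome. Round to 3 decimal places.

PNS ≈ 0.550

p₁ = P(outcome | exposed) = 1377/1596 = 0.86278
p₀ = P(outcome | unexposed) = 263/841 = 0.31272
Under exogeneity and monotonicity, PNS = p₁ − p₀.
PNS = 0.86278 − 0.31272 = 0.55006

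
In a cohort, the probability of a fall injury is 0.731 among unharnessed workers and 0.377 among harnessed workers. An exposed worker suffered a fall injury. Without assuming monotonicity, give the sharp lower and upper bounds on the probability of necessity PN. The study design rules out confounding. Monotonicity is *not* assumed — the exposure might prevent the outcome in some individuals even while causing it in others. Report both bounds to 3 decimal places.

0.484 ≤ PN ≤ 0.852

Let p₁ = 0.731, p₀ = 0.377.
Under exogeneity alone the bounds on PN are max{0,(p₁−p₀)/p₁} ≤ PN ≤ min{1,(1−p₀)/p₁}.
  lower = (p₁ − p₀)/p₁ = 0.354 / 0.731 ≈ 0.4843
  upper = min{1, (1 − p₀)/p₁} = 0.623 / 0.731 ≈ 0.8523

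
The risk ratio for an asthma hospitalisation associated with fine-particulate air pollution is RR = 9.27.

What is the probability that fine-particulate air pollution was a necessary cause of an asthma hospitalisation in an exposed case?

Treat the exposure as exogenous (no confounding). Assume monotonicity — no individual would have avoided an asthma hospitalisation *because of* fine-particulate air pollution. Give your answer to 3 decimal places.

PN ≈ 0.892

Under exogeneity and monotonicity, PN = (RR − 1) / RR = 1 − 1/RR.
PN = (9.27 − 1) / 9.27 = 8.27 / 9.27 ≈ 0.8921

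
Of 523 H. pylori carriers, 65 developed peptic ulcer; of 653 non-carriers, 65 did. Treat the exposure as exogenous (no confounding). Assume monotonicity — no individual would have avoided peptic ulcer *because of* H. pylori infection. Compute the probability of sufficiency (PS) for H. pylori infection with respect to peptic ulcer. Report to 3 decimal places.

p₁ = P(outcome | exposed) = 65/523 = 0.12428
p₀ = P(outcome | unexposed) = 65/653 = 0.099541
Under exogeneity and monotonicity, PS = (p₁ − p₀) / (1 − p₀).
PS = (0.12428 − 0.099541) / (1 − 0.099541) = 0.024742 / 0.90046 ≈ 0.0275

PS ≈ 0.027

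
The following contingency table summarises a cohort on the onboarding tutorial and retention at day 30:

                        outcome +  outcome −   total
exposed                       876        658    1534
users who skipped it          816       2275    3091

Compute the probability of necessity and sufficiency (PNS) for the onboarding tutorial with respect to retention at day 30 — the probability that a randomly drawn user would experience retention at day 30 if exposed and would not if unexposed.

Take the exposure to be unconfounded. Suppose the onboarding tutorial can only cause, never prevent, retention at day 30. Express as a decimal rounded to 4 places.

PNS ≈ 0.3071

p₁ = P(outcome | exposed) = 876/1534 = 0.57106
p₀ = P(outcome | unexposed) = 816/3091 = 0.26399
Under exogeneity and monotonicity, PNS = p₁ − p₀.
PNS = 0.57106 − 0.26399 = 0.30706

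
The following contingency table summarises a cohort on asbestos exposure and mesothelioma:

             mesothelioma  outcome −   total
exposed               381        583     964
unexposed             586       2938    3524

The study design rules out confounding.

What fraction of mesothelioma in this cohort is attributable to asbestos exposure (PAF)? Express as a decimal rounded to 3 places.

PAF ≈ 0.228

p₁ = P(outcome | exposed) = 381/964 = 0.39523
p₀ = P(outcome | unexposed) = 586/3524 = 0.16629
Exposure prevalence π = 964/4488 = 0.2148; overall risk P(Y=1) = 0.21546.
Under exogeneity, PAF = [P(Y=1) − p₀]/P(Y=1).
PAF = (0.21546 − 0.16629) / 0.21546 ≈ 0.2282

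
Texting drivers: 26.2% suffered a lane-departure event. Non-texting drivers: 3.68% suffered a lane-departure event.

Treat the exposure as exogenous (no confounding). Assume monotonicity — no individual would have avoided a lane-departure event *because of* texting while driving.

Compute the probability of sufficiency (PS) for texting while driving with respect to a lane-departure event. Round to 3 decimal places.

PS ≈ 0.234

p₁ = 0.262, p₀ = 0.0368.
Under exogeneity and monotonicity, PS = (p₁ − p₀) / (1 − p₀).
PS = (0.262 − 0.0368) / (1 − 0.0368) = 0.2252 / 0.9632 ≈ 0.2338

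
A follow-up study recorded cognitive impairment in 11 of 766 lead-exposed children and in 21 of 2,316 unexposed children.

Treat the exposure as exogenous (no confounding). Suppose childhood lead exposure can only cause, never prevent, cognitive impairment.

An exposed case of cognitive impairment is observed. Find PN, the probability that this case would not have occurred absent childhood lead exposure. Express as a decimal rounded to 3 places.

p₁ = P(outcome | exposed) = 11/766 = 0.01436
p₀ = P(outcome | unexposed) = 21/2316 = 0.0090674
Under exogeneity and monotonicity, PN = (p₁ − p₀) / p₁.
PN = (0.01436 − 0.0090674) / 0.01436 = 0.005293 / 0.01436 ≈ 0.3686

PN ≈ 0.369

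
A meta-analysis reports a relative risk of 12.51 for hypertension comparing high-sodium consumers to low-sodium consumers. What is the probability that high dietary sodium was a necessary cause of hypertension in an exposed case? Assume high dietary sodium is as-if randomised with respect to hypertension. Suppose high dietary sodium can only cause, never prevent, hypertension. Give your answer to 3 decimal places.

PN ≈ 0.920

Under exogeneity and monotonicity, PN = (RR − 1) / RR = 1 − 1/RR.
PN = (12.51 − 1) / 12.51 = 11.51 / 12.51 ≈ 0.9201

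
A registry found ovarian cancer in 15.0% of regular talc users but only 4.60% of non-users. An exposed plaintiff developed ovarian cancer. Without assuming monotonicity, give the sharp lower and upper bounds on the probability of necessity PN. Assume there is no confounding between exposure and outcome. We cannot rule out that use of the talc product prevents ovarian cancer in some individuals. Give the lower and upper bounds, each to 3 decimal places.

0.693 ≤ PN ≤ 1.000

p₁ = 0.15, p₀ = 0.046.
Under exogeneity alone the bounds on PN are max{0,(p₁−p₀)/p₁} ≤ PN ≤ min{1,(1−p₀)/p₁}.
  lower = (p₁ − p₀)/p₁ = 0.104 / 0.15 ≈ 0.6933
  upper = min{1, (1 − p₀)/p₁} = 0.954 / 0.15 ≈ 6.3600 → capped at 1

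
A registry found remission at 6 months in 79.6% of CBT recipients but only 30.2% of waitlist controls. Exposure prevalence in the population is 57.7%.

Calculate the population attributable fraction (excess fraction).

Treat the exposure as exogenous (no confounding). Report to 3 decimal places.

p₁ = 0.796, p₀ = 0.302.
Overall risk P(Y=1) = π·p₁ + (1−π)·p₀ = 0.577×0.796 + 0.423×0.302 = 0.58704.
Under exogeneity, PAF = [P(Y=1) − p₀] / P(Y=1).
PAF = (0.58704 − 0.302) / 0.58704 ≈ 0.4856

PAF ≈ 0.486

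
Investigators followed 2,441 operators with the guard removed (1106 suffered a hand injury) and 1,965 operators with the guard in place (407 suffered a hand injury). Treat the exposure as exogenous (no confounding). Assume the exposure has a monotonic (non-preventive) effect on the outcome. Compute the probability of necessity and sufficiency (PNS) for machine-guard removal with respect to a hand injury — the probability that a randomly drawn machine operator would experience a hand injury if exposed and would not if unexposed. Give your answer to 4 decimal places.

p₁ = P(outcome | exposed) = 1106/2441 = 0.45309
p₀ = P(outcome | unexposed) = 407/1965 = 0.20712
Under exogeneity and monotonicity, PNS = p₁ − p₀.
PNS = 0.45309 − 0.20712 = 0.24597

PNS ≈ 0.2460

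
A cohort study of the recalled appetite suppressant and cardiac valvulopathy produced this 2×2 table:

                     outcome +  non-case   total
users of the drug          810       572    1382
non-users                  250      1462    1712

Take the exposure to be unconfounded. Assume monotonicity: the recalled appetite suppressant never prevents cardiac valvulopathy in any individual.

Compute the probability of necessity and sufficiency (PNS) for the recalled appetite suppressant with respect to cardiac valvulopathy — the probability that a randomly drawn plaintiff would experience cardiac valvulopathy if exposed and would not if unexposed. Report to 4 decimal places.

p₁ = P(outcome | exposed) = 810/1382 = 0.58611
p₀ = P(outcome | unexposed) = 250/1712 = 0.14603
Under exogeneity and monotonicity, PNS = p₁ − p₀.
PNS = 0.58611 − 0.14603 = 0.44008

PNS ≈ 0.4401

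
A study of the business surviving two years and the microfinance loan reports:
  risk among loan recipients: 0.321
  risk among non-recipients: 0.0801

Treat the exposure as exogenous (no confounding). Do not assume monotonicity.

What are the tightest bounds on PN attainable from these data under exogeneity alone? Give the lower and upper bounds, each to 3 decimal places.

0.750 ≤ PN ≤ 1.000

Let p₁ = 0.321, p₀ = 0.0801.
Under exogeneity alone the bounds on PN are max{0,(p₁−p₀)/p₁} ≤ PN ≤ min{1,(1−p₀)/p₁}.
  lower = (p₁ − p₀)/p₁ = 0.2409 / 0.321 ≈ 0.7505
  upper = min{1, (1 − p₀)/p₁} = 0.9199 / 0.321 ≈ 2.8657 → capped at 1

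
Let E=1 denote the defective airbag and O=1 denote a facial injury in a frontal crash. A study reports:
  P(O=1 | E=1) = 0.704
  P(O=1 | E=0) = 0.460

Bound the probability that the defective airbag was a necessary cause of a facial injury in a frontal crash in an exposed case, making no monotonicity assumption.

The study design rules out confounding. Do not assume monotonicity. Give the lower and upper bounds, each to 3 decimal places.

0.347 ≤ PN ≤ 0.767

Let p₁ = 0.704, p₀ = 0.46.
Under exogeneity alone the bounds on PN are max{0,(p₁−p₀)/p₁} ≤ PN ≤ min{1,(1−p₀)/p₁}.
  lower = (p₁ − p₀)/p₁ = 0.244 / 0.704 ≈ 0.3466
  upper = min{1, (1 − p₀)/p₁} = 0.54 / 0.704 ≈ 0.7670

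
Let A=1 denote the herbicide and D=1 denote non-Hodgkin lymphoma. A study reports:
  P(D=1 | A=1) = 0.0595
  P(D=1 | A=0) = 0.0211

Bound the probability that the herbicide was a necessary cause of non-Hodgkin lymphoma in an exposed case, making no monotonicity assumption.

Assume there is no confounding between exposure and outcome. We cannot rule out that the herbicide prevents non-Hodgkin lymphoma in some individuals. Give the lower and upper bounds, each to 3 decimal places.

Let p₁ = 0.0595, p₀ = 0.0211.
Under exogeneity alone the bounds on PN are max{0,(p₁−p₀)/p₁} ≤ PN ≤ min{1,(1−p₀)/p₁}.
  lower = (p₁ − p₀)/p₁ = 0.0384 / 0.0595 ≈ 0.6454
  upper = min{1, (1 − p₀)/p₁} = 0.9789 / 0.0595 ≈ 16.4521 → capped at 1

0.645 ≤ PN ≤ 1.000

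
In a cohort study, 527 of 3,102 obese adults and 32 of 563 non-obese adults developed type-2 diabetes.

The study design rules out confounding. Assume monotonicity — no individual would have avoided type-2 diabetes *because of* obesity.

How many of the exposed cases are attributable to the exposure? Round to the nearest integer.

about 351 cases

p₁ = P(outcome | exposed) = 527/3102 = 0.16989
p₀ = P(outcome | unexposed) = 32/563 = 0.056838
PN = (p₁ − p₀)/p₁ = (0.16989 − 0.056838) / 0.16989 ≈ 0.66544.
Attributable cases ≈ PN × (exposed cases) = 0.66544 × 527 ≈ 350.69.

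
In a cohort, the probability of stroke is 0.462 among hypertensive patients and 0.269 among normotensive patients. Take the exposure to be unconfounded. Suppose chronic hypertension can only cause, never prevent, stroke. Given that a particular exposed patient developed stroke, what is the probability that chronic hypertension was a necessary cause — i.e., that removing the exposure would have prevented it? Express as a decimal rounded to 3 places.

Let p₁ = 0.462, p₀ = 0.269.
Under exogeneity and monotonicity, PN = (p₁ − p₀) / p₁.
PN = (0.462 − 0.269) / 0.462 = 0.193 / 0.462 ≈ 0.4177

PN ≈ 0.418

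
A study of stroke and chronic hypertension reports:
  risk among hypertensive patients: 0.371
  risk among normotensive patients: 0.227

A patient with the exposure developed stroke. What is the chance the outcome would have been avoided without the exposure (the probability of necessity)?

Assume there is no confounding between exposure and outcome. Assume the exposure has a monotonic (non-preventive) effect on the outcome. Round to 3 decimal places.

PN ≈ 0.388

Let p₁ = 0.371, p₀ = 0.227.
Under exogeneity and monotonicity, PN = (p₁ − p₀) / p₁.
PN = (0.371 − 0.227) / 0.371 = 0.144 / 0.371 ≈ 0.3881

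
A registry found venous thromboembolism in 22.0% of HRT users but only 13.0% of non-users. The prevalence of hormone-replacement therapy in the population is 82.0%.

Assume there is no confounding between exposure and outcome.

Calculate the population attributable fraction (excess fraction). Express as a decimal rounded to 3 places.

PAF ≈ 0.362

p₁ = 0.22, p₀ = 0.13.
Overall risk P(Y=1) = π·p₁ + (1−π)·p₀ = 0.82×0.22 + 0.18×0.13 = 0.2038.
Under exogeneity, PAF = [P(Y=1) − p₀] / P(Y=1).
PAF = (0.2038 − 0.13) / 0.2038 ≈ 0.3621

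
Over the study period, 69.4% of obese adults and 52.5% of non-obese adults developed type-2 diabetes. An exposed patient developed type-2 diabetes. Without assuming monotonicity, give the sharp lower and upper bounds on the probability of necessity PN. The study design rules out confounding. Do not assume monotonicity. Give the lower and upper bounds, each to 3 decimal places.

0.244 ≤ PN ≤ 0.684

p₁ = 0.694, p₀ = 0.525.
Under exogeneity alone the bounds on PN are max{0,(p₁−p₀)/p₁} ≤ PN ≤ min{1,(1−p₀)/p₁}.
  lower = (p₁ − p₀)/p₁ = 0.169 / 0.694 ≈ 0.2435
  upper = min{1, (1 − p₀)/p₁} = 0.475 / 0.694 ≈ 0.6844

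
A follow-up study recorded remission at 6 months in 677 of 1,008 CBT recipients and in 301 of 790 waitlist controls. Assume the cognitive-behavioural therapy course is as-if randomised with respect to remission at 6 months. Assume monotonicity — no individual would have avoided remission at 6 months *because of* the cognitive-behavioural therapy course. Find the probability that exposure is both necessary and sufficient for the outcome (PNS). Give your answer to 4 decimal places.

PNS ≈ 0.2906

p₁ = P(outcome | exposed) = 677/1008 = 0.67163
p₀ = P(outcome | unexposed) = 301/790 = 0.38101
Under exogeneity and monotonicity, PNS = p₁ − p₀.
PNS = 0.67163 − 0.38101 = 0.29061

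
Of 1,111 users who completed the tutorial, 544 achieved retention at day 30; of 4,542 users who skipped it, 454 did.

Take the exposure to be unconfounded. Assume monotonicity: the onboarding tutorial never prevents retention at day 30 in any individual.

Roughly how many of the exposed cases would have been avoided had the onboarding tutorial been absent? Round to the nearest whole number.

p₁ = P(outcome | exposed) = 544/1111 = 0.48965
p₀ = P(outcome | unexposed) = 454/4542 = 0.099956
PN = (p₁ − p₀)/p₁ = (0.48965 − 0.099956) / 0.48965 ≈ 0.79586.
Attributable cases ≈ PN × (exposed cases) = 0.79586 × 544 ≈ 432.95.

about 433 cases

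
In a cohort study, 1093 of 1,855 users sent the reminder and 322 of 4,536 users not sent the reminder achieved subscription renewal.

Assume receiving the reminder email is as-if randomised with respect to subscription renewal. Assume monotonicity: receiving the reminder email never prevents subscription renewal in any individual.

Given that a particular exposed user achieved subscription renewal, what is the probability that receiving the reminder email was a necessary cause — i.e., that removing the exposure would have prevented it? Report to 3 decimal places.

PN ≈ 0.880

p₁ = P(outcome | exposed) = 1093/1855 = 0.58922
p₀ = P(outcome | unexposed) = 322/4536 = 0.070988
Under exogeneity and monotonicity, PN = (p₁ − p₀) / p₁.
PN = (0.58922 − 0.070988) / 0.58922 = 0.51823 / 0.58922 ≈ 0.8795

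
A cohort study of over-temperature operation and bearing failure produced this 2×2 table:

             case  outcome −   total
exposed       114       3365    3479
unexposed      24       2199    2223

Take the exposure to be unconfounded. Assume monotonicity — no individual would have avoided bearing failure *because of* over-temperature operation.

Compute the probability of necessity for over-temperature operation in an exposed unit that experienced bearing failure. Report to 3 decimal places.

p₁ = P(outcome | exposed) = 114/3479 = 0.032768
p₀ = P(outcome | unexposed) = 24/2223 = 0.010796
Under exogeneity and monotonicity, PN = (p₁ − p₀) / p₁.
PN = (0.032768 − 0.010796) / 0.032768 = 0.021972 / 0.032768 ≈ 0.6705

PN ≈ 0.671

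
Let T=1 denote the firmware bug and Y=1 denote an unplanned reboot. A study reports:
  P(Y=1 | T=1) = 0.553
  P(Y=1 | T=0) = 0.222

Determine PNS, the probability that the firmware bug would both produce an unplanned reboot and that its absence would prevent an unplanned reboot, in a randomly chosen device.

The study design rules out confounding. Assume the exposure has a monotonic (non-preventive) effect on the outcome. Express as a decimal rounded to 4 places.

Let p₁ = 0.553, p₀ = 0.222.
Under exogeneity and monotonicity, PNS = p₁ − p₀.
PNS = 0.553 − 0.222 = 0.331

PNS ≈ 0.3310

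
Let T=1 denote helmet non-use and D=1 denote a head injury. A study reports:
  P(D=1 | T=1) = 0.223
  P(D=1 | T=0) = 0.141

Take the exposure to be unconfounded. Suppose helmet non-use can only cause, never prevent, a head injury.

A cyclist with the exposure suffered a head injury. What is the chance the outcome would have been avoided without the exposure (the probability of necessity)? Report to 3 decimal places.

PN ≈ 0.368

Let p₁ = 0.223, p₀ = 0.141.
Under exogeneity and monotonicity, PN = (p₁ − p₀) / p₁.
PN = (0.223 − 0.141) / 0.223 = 0.082 / 0.223 ≈ 0.3677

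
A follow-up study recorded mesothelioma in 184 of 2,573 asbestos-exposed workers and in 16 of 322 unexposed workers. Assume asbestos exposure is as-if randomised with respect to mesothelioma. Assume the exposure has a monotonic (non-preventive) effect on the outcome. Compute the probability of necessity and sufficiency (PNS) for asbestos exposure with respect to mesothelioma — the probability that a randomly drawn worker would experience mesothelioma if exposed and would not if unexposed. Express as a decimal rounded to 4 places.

p₁ = P(outcome | exposed) = 184/2573 = 0.071512
p₀ = P(outcome | unexposed) = 16/322 = 0.049689
Under exogeneity and monotonicity, PNS = p₁ − p₀.
PNS = 0.071512 − 0.049689 = 0.021822

PNS ≈ 0.0218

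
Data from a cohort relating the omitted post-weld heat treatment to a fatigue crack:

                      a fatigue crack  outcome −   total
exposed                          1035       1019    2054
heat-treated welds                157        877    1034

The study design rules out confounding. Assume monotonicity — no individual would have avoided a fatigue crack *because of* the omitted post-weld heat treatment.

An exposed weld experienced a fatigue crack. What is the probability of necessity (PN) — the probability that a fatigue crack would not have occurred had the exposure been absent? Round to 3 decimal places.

PN ≈ 0.699

p₁ = P(outcome | exposed) = 1035/2054 = 0.50389
p₀ = P(outcome | unexposed) = 157/1034 = 0.15184
Under exogeneity and monotonicity, PN = (p₁ − p₀) / p₁.
PN = (0.50389 − 0.15184) / 0.50389 = 0.35206 / 0.50389 ≈ 0.6987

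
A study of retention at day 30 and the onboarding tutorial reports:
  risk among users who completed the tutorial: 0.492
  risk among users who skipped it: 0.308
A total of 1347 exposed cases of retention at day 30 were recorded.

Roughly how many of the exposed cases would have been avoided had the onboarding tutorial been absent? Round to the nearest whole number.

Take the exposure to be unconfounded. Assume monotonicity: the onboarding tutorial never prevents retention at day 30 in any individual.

Let p₁ = 0.492, p₀ = 0.308.
PN = (p₁ − p₀)/p₁ = (0.492 − 0.308) / 0.492 ≈ 0.37398.
Attributable cases ≈ PN × (exposed cases) = 0.37398 × 1347 ≈ 503.76.

about 504 cases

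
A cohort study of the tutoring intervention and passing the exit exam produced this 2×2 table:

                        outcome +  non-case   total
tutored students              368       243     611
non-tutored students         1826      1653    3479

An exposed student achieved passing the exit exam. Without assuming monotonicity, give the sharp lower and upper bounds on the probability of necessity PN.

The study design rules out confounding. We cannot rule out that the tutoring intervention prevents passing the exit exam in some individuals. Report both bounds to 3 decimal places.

0.129 ≤ PN ≤ 0.789

p₁ = P(outcome | exposed) = 368/611 = 0.60229
p₀ = P(outcome | unexposed) = 1826/3479 = 0.52486
Under exogeneity alone the bounds on PN are max{0,(p₁−p₀)/p₁} ≤ PN ≤ min{1,(1−p₀)/p₁}.
  lower = (p₁ − p₀)/p₁ = 0.077428 / 0.60229 ≈ 0.1286
  upper = min{1, (1 − p₀)/p₁} = 0.47514 / 0.60229 ≈ 0.7889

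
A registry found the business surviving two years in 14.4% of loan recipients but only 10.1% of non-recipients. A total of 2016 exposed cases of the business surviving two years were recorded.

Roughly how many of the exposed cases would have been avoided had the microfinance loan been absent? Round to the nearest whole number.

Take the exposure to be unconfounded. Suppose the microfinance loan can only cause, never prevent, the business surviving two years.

about 602 cases

p₁ = 0.144, p₀ = 0.101.
PN = (p₁ − p₀)/p₁ = (0.144 − 0.101) / 0.144 ≈ 0.29861.
Attributable cases ≈ PN × (exposed cases) = 0.29861 × 2016 ≈ 602.00.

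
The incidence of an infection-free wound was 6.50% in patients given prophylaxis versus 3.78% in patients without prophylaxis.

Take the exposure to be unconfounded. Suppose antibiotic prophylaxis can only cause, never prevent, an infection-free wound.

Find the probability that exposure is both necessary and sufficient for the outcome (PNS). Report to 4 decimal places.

p₁ = 0.065, p₀ = 0.0378.
Under exogeneity and monotonicity, PNS = p₁ − p₀.
PNS = 0.065 − 0.0378 = 0.0272

PNS ≈ 0.0272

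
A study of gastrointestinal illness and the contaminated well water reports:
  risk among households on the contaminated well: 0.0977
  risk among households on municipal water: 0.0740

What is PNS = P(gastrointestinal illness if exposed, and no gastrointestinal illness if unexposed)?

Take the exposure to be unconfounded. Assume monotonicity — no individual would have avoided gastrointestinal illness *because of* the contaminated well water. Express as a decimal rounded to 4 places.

PNS ≈ 0.0237

Let p₁ = 0.0977, p₀ = 0.074.
Under exogeneity and monotonicity, PNS = p₁ − p₀.
PNS = 0.0977 − 0.074 = 0.0237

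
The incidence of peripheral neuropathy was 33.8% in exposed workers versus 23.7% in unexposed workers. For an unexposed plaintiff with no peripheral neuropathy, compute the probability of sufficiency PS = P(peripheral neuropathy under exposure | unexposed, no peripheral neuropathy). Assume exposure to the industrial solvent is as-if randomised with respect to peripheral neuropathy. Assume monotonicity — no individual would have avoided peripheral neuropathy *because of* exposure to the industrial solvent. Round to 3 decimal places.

PS ≈ 0.132

p₁ = 0.338, p₀ = 0.237.
Under exogeneity and monotonicity, PS = (p₁ − p₀) / (1 − p₀).
PS = (0.338 − 0.237) / (1 − 0.237) = 0.101 / 0.763 ≈ 0.1324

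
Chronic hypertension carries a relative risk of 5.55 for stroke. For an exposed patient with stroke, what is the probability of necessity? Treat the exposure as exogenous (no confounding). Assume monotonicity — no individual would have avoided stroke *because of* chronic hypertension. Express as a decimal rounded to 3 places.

Under exogeneity and monotonicity, PN = (RR − 1) / RR = 1 − 1/RR.
PN = (5.55 − 1) / 5.55 = 4.55 / 5.55 ≈ 0.8198

PN ≈ 0.820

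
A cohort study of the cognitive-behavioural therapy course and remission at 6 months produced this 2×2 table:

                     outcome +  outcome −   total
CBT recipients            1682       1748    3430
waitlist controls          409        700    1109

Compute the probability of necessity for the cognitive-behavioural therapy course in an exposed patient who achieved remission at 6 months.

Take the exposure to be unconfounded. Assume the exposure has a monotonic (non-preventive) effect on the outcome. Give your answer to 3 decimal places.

p₁ = P(outcome | exposed) = 1682/3430 = 0.49038
p₀ = P(outcome | unexposed) = 409/1109 = 0.3688
Under exogeneity and monotonicity, PN = (p₁ − p₀) / p₁.
PN = (0.49038 − 0.3688) / 0.49038 = 0.12158 / 0.49038 ≈ 0.2479

PN ≈ 0.248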